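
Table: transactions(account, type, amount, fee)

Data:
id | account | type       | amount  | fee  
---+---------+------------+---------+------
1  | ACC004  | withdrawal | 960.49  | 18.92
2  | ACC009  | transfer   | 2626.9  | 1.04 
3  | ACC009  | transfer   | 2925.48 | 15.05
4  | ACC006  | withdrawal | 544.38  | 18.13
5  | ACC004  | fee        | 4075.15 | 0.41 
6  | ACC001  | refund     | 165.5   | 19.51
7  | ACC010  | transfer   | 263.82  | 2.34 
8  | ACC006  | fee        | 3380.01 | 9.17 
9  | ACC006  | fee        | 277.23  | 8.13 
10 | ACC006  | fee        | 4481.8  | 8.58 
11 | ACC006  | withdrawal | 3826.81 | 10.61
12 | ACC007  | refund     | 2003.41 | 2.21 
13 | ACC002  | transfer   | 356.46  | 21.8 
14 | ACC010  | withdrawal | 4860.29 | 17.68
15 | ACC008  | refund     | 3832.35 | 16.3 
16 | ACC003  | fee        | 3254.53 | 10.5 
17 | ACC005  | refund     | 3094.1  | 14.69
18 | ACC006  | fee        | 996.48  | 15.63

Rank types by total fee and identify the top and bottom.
SELECT type, SUM(fee)
FROM transactions
GROUP BY type
ORDER BY SUM(fee)

All groups:
  transfer: 40.23
  fee: 52.42
  refund: 52.71
  withdrawal: 65.34

Highest: withdrawal (65.34)
Lowest: transfer (40.23)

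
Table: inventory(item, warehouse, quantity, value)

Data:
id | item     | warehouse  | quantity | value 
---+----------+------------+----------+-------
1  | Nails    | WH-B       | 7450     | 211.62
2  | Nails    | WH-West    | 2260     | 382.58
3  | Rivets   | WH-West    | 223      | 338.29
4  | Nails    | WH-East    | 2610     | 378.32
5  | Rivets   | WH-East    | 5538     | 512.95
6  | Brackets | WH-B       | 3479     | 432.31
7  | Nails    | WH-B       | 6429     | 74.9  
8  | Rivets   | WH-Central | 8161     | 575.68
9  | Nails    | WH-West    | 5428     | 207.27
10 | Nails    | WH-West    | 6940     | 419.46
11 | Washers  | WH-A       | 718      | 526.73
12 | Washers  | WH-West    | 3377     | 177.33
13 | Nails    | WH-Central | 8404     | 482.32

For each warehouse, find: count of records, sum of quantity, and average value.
SELECT warehouse,
       COUNT(*) as cnt,
       SUM(quantity) as total_quantity,
       AVG(value) as avg_value
FROM inventory
GROUP BY warehouse

Result:
  WH-A: 1 records, 718 total quantity, 526.73 avg value
  WH-B: 3 records, 17358 total quantity, 239.61 avg value
  WH-Central: 2 records, 16565 total quantity, 529.00 avg value
  WH-East: 2 records, 8148 total quantity, 445.64 avg value
  WH-West: 5 records, 18228 total quantity, 304.99 avg value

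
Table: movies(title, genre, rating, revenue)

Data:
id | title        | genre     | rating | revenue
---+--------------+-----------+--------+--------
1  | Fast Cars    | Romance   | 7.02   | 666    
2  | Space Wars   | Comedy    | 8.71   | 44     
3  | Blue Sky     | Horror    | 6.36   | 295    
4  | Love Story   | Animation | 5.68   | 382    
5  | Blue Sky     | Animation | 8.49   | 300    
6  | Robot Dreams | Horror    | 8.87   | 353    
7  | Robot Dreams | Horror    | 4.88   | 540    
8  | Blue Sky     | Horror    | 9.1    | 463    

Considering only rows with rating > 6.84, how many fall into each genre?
SELECT genre, COUNT(*)
FROM movies
WHERE rating > 6.84
GROUP BY genre

Note: WHERE filters rows before grouping.

Result:
  Animation: 1
  Comedy: 1
  Horror: 2
  Romance: 1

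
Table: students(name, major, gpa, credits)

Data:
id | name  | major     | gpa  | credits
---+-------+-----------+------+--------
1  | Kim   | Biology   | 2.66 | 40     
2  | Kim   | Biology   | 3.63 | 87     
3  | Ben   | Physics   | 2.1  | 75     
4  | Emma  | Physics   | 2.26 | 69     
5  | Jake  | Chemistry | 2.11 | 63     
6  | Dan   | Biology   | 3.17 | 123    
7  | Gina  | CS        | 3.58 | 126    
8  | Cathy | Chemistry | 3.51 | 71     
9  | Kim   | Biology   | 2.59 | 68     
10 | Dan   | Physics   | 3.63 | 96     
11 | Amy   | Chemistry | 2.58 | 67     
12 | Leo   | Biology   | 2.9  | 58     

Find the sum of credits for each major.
SELECT major, SUM(credits) as result
FROM students
GROUP BY major

Result:
  Biology: 376
  CS: 126
  Chemistry: 201
  Physics: 240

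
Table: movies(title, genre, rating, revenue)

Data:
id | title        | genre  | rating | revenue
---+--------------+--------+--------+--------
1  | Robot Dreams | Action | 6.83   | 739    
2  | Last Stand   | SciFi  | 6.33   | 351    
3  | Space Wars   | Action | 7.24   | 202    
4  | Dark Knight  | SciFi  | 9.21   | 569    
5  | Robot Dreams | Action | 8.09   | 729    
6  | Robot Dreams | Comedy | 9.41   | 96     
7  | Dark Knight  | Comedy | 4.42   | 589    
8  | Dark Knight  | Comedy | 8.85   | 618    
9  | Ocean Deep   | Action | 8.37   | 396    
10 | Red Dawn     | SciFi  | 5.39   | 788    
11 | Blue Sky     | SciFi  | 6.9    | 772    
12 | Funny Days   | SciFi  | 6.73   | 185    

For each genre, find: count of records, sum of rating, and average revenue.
SELECT genre,
       COUNT(*) as cnt,
       SUM(rating) as total_rating,
       AVG(revenue) as avg_revenue
FROM movies
GROUP BY genre

Result:
  Action: 4 records, 30.53 total rating, 516.50 avg revenue
  Comedy: 3 records, 22.68 total rating, 434.33 avg revenue
  SciFi: 5 records, 34.56 total rating, 533.00 avg revenue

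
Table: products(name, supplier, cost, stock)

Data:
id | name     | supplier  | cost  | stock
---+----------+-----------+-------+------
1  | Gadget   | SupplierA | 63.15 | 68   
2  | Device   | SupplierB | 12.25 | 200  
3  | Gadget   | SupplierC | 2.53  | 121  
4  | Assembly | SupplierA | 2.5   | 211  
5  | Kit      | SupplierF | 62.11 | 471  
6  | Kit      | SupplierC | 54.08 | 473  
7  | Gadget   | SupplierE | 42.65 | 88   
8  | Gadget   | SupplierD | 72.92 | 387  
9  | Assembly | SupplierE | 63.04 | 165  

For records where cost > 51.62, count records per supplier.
SELECT supplier, COUNT(*)
FROM products
WHERE cost > 51.62
GROUP BY supplier

Note: WHERE filters rows before grouping.

Result:
  SupplierA: 1
  SupplierC: 1
  SupplierD: 1
  SupplierE: 1
  SupplierF: 1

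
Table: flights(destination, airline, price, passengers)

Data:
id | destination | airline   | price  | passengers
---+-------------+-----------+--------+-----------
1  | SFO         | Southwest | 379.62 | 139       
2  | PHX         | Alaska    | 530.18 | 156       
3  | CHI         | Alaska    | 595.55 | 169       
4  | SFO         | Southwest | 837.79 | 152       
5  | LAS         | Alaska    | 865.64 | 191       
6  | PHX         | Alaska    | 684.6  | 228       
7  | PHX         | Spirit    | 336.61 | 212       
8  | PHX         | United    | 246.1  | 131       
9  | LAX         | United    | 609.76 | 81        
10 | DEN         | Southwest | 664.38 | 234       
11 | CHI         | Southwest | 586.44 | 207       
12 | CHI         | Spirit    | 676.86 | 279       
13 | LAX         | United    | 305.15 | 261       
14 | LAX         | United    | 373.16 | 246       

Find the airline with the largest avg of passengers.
SELECT airline, AVG(passengers) as val
FROM flights
GROUP BY airline
ORDER BY val DESC
LIMIT 1

Result: Spirit with avg(passengers) = 245.50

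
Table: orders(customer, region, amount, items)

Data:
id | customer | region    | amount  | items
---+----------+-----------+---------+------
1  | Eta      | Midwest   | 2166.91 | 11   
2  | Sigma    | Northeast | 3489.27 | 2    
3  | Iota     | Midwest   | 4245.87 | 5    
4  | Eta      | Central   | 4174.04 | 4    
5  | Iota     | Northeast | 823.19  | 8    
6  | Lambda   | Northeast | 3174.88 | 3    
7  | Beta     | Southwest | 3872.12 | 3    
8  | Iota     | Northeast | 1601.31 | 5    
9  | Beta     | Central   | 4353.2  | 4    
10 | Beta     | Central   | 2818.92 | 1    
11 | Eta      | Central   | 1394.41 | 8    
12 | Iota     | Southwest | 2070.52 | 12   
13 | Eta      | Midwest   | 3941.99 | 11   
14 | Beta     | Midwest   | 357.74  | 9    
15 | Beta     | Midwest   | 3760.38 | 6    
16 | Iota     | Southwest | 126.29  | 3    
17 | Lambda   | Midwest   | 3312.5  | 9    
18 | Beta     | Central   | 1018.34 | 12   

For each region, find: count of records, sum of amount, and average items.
SELECT region,
       COUNT(*) as cnt,
       SUM(amount) as total_amount,
       AVG(items) as avg_items
FROM orders
GROUP BY region

Result:
  Central: 5 records, 13758.91 total amount, 5.80 avg items
  Midwest: 6 records, 17785.39 total amount, 8.50 avg items
  Northeast: 4 records, 9088.65 total amount, 4.50 avg items
  Southwest: 3 records, 6068.93 total amount, 6.00 avg items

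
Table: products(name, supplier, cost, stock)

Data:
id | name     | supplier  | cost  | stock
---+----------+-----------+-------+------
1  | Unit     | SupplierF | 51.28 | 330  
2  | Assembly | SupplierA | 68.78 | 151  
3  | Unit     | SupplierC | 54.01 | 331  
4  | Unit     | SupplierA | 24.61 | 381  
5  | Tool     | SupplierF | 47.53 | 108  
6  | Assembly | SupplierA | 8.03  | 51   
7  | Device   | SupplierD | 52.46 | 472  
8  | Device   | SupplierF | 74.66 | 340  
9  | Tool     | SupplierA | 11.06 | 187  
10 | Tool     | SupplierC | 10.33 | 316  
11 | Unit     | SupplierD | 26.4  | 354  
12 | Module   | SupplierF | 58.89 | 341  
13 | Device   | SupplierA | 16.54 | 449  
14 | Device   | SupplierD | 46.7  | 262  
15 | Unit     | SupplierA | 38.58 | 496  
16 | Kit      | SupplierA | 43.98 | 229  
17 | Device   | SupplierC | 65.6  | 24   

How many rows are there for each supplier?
SELECT supplier, COUNT(*) as count
FROM products
GROUP BY supplier

Result:
  SupplierA: 7
  SupplierC: 3
  SupplierD: 3
  SupplierF: 4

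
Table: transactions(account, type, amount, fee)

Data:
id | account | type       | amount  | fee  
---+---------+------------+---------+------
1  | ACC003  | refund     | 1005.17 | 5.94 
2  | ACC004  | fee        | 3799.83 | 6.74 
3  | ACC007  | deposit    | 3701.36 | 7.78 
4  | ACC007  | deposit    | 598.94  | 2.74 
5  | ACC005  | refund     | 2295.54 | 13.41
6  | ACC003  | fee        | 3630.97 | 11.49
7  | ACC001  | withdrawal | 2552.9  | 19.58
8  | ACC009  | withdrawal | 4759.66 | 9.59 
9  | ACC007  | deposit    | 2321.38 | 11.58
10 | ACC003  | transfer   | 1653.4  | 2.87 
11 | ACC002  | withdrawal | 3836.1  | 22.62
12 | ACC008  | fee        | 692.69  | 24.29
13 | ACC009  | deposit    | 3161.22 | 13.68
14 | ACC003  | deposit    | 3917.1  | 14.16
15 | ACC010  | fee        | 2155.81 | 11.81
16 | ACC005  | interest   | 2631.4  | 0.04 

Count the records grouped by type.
SELECT type, COUNT(*) as count
FROM transactions
GROUP BY type

Result:
  deposit: 5
  fee: 4
  interest: 1
  refund: 2
  transfer: 1
  withdrawal: 3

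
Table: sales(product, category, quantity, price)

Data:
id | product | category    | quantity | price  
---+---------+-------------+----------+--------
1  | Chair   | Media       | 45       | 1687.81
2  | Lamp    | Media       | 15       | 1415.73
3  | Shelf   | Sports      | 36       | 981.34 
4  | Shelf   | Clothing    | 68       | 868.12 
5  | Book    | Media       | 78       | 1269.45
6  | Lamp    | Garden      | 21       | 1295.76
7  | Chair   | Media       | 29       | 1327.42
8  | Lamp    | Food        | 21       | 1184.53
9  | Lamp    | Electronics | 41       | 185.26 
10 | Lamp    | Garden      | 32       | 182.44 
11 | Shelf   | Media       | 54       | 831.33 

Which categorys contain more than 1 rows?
SELECT category, COUNT(*) as cnt
FROM sales
GROUP BY category
HAVING COUNT(*) > 1

Result:
  Garden: 2
  Media: 5

Note: HAVING filters groups after aggregation, WHERE filters rows before.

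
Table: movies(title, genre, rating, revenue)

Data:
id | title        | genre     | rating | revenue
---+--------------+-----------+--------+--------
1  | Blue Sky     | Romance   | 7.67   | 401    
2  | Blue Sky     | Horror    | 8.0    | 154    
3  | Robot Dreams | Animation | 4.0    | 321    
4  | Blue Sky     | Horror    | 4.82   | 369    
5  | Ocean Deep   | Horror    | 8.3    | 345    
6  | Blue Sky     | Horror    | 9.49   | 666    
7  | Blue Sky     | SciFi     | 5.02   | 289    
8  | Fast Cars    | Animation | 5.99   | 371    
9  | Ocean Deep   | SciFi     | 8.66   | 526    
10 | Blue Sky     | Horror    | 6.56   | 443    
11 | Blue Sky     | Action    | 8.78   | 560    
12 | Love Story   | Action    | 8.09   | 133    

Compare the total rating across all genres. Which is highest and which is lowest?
SELECT genre, SUM(rating)
FROM movies
GROUP BY genre
ORDER BY SUM(rating)

All groups:
  Romance: 7.67
  Animation: 9.99
  SciFi: 13.68
  Action: 16.87
  Horror: 37.17

Highest: Horror (37.17)
Lowest: Romance (7.67)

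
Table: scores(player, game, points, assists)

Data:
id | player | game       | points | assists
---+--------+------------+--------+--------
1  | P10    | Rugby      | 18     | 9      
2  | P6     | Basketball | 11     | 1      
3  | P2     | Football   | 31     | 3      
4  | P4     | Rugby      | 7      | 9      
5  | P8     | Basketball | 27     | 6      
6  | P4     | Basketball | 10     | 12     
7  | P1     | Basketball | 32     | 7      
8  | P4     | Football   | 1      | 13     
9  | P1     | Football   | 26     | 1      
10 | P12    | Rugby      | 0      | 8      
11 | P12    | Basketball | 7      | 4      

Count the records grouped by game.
SELECT game, COUNT(*) as count
FROM scores
GROUP BY game

Result:
  Basketball: 5
  Football: 3
  Rugby: 3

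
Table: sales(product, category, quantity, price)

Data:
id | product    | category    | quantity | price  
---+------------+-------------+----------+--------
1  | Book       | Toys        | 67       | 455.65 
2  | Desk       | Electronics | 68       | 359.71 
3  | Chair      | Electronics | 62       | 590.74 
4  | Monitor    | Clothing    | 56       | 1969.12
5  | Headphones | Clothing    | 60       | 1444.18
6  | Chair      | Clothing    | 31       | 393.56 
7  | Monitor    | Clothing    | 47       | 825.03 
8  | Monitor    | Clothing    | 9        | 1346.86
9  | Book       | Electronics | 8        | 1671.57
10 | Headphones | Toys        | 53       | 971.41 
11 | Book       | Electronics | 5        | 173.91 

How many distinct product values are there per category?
SELECT category, COUNT(DISTINCT product)
FROM sales
GROUP BY category

Result:
  Clothing: 3 distinct
  Electronics: 3 distinct
  Toys: 2 distinct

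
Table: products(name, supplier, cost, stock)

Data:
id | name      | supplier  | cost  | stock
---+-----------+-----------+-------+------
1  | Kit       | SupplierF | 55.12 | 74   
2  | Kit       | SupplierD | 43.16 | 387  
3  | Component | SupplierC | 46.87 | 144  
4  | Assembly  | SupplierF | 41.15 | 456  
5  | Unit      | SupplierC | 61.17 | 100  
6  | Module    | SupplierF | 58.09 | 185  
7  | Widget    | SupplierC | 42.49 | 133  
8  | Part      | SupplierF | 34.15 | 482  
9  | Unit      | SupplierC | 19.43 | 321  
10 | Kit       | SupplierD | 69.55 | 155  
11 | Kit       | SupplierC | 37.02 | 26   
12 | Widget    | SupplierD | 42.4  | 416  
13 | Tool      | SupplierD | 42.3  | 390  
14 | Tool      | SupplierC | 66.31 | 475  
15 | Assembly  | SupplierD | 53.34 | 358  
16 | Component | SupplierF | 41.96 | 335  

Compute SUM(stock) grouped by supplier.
SELECT supplier, SUM(stock) as result
FROM products
GROUP BY supplier

Result:
  SupplierC: 1199
  SupplierD: 1706
  SupplierF: 1532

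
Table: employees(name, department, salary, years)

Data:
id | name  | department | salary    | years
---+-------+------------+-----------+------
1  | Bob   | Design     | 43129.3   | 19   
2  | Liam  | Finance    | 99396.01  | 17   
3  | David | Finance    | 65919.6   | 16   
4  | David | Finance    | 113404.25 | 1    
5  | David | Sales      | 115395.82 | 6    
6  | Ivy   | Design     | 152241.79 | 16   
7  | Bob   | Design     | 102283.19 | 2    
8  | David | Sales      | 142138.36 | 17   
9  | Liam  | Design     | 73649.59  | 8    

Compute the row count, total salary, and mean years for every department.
SELECT department,
       COUNT(*) as cnt,
       SUM(salary) as total_salary,
       AVG(years) as avg_years
FROM employees
GROUP BY department

Result:
  Design: 4 records, 371303.87 total salary, 11.25 avg years
  Finance: 3 records, 278719.86 total salary, 11.33 avg years
  Sales: 2 records, 257534.18 total salary, 11.50 avg years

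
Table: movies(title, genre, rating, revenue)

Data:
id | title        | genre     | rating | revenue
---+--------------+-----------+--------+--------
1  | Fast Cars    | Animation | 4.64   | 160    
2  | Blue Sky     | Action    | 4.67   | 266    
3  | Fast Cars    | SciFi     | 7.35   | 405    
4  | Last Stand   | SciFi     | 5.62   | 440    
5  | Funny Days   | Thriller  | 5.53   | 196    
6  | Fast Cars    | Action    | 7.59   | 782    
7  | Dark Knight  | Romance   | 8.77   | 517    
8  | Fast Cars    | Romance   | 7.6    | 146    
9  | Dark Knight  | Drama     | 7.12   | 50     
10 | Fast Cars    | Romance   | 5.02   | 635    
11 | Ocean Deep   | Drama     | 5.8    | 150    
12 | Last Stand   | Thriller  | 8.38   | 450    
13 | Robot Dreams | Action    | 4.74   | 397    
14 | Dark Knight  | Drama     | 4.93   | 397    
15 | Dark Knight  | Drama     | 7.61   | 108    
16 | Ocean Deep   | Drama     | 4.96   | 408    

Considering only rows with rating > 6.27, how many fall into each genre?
SELECT genre, COUNT(*)
FROM movies
WHERE rating > 6.27
GROUP BY genre

Note: WHERE filters rows before grouping.

Result:
  Action: 1
  Drama: 2
  Romance: 2
  SciFi: 1
  Thriller: 1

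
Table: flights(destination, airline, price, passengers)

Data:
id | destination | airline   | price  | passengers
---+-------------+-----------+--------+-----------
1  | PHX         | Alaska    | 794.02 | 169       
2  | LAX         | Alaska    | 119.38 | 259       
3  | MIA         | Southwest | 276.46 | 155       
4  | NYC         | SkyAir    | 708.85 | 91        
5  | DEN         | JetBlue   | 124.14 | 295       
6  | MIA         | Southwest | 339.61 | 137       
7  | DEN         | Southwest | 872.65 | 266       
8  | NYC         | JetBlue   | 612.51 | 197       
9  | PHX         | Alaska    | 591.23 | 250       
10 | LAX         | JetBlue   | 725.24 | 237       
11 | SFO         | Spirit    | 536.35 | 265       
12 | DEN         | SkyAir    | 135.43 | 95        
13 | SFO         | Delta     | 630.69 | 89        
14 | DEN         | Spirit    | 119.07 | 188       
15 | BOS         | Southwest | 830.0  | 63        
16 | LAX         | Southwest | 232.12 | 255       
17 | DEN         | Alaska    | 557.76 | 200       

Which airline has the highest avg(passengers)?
SELECT airline, AVG(passengers) as val
FROM flights
GROUP BY airline
ORDER BY val DESC
LIMIT 1

Result: JetBlue with avg(passengers) = 243.00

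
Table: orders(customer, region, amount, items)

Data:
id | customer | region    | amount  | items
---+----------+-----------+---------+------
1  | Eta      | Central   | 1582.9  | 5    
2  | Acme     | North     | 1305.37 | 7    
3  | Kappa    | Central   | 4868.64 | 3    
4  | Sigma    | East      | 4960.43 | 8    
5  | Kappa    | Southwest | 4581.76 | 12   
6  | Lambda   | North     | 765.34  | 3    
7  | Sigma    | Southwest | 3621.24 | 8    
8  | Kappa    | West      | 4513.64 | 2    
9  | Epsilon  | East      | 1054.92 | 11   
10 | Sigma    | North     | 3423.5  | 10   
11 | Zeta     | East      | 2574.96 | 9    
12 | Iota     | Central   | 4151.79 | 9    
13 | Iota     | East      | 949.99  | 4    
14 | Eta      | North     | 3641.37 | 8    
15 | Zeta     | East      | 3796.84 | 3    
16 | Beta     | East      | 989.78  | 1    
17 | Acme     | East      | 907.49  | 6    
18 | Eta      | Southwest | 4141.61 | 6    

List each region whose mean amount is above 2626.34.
SELECT region, AVG(amount)
FROM orders
GROUP BY region
HAVING AVG(amount) > 2626.34

Result:
  Central: avg=3534.44
  Southwest: avg=4114.87
  West: avg=4513.64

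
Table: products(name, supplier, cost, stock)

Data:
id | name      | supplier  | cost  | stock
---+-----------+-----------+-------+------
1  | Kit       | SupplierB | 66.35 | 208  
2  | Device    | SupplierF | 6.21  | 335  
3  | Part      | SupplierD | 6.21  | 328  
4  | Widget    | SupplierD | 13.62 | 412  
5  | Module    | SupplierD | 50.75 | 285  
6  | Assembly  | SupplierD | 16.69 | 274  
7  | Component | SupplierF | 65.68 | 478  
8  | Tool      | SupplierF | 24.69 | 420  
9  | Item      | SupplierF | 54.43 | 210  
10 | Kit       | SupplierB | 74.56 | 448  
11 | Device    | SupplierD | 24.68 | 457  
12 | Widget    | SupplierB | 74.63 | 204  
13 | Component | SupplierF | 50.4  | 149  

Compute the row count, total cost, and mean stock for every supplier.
SELECT supplier,
       COUNT(*) as cnt,
       SUM(cost) as total_cost,
       AVG(stock) as avg_stock
FROM products
GROUP BY supplier

Result:
  SupplierB: 3 records, 215.54 total cost, 286.67 avg stock
  SupplierD: 5 records, 111.95 total cost, 351.20 avg stock
  SupplierF: 5 records, 201.41 total cost, 318.40 avg stock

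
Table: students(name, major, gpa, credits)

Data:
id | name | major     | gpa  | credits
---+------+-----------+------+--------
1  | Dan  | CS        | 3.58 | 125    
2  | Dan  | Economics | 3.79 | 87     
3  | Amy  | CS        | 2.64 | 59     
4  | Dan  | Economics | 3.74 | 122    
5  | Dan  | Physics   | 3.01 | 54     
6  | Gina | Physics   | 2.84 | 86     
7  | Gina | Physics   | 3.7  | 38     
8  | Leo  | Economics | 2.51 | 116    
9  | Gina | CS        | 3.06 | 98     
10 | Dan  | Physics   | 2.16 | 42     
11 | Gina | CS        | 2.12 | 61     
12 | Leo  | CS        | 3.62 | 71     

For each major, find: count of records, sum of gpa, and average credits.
SELECT major,
       COUNT(*) as cnt,
       SUM(gpa) as total_gpa,
       AVG(credits) as avg_credits
FROM students
GROUP BY major

Result:
  CS: 5 records, 15.02 total gpa, 82.80 avg credits
  Economics: 3 records, 10.04 total gpa, 108.33 avg credits
  Physics: 4 records, 11.71 total gpa, 55.00 avg credits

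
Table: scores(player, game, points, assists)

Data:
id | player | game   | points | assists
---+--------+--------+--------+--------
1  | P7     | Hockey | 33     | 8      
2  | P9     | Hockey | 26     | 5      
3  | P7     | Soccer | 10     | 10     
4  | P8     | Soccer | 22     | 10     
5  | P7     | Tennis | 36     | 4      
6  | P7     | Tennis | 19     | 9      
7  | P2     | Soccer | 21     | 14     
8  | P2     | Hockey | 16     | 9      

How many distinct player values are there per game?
SELECT game, COUNT(DISTINCT player)
FROM scores
GROUP BY game

Result:
  Hockey: 3 distinct
  Soccer: 3 distinct
  Tennis: 1 distinct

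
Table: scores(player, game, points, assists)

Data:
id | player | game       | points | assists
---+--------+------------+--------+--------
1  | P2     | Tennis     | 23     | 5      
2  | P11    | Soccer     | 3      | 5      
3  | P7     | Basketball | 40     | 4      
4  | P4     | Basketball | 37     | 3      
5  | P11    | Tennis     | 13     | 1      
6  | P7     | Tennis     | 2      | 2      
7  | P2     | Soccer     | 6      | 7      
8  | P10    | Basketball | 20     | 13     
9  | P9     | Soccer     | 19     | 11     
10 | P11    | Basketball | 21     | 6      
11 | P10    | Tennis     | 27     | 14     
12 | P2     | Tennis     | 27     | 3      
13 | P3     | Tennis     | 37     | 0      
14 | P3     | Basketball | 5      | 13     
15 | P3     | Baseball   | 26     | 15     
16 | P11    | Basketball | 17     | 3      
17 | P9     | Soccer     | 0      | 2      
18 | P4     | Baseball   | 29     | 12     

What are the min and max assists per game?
SELECT game, MIN(assists), MAX(assists)
FROM scores
GROUP BY game

Result:
  Baseball: min=12, max=15
  Basketball: min=3, max=13
  Soccer: min=2, max=11
  Tennis: min=0, max=14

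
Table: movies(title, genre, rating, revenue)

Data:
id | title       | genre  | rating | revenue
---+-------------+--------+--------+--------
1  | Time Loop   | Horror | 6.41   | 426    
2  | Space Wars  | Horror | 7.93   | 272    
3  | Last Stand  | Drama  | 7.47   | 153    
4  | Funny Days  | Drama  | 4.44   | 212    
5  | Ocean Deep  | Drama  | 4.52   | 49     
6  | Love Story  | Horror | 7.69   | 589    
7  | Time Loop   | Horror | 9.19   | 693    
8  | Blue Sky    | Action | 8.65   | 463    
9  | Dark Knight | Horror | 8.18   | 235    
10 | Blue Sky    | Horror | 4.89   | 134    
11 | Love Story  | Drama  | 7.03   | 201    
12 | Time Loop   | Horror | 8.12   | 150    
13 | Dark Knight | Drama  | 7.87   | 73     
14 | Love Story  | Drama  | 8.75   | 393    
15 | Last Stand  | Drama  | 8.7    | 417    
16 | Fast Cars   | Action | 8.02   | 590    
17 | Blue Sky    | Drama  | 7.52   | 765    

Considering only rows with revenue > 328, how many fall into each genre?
SELECT genre, COUNT(*)
FROM movies
WHERE revenue > 328
GROUP BY genre

Note: WHERE filters rows before grouping.

Result:
  Action: 2
  Drama: 3
  Horror: 3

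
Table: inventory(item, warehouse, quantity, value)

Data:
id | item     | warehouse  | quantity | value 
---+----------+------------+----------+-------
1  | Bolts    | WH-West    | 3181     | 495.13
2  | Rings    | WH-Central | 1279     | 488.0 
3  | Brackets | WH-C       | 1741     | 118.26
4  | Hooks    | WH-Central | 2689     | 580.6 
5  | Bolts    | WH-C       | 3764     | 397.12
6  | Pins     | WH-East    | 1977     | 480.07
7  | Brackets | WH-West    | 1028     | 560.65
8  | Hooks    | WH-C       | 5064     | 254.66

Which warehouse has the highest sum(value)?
SELECT warehouse, SUM(value) as val
FROM inventory
GROUP BY warehouse
ORDER BY val DESC
LIMIT 1

Result: WH-Central with sum(value) = 1068.60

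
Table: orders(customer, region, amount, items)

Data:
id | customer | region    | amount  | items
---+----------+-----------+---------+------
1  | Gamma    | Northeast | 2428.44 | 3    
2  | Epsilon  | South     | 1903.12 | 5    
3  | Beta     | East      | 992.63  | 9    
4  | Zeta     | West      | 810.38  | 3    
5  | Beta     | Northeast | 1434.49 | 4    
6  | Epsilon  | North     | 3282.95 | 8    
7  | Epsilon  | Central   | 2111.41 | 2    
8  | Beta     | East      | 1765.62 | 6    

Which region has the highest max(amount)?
SELECT region, MAX(amount) as val
FROM orders
GROUP BY region
ORDER BY val DESC
LIMIT 1

Result: North with max(amount) = 3282.95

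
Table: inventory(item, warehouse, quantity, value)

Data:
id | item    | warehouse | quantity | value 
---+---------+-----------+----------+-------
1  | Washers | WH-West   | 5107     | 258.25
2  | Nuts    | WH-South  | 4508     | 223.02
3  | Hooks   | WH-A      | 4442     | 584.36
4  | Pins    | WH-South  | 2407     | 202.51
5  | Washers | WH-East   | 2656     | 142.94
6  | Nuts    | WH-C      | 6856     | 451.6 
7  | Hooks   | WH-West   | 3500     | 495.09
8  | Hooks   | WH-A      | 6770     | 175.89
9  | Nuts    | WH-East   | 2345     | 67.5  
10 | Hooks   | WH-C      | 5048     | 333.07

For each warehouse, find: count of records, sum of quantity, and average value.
SELECT warehouse,
       COUNT(*) as cnt,
       SUM(quantity) as total_quantity,
       AVG(value) as avg_value
FROM inventory
GROUP BY warehouse

Result:
  WH-A: 2 records, 11212 total quantity, 380.13 avg value
  WH-C: 2 records, 11904 total quantity, 392.34 avg value
  WH-East: 2 records, 5001 total quantity, 105.22 avg value
  WH-South: 2 records, 6915 total quantity, 212.77 avg value
  WH-West: 2 records, 8607 total quantity, 376.67 avg value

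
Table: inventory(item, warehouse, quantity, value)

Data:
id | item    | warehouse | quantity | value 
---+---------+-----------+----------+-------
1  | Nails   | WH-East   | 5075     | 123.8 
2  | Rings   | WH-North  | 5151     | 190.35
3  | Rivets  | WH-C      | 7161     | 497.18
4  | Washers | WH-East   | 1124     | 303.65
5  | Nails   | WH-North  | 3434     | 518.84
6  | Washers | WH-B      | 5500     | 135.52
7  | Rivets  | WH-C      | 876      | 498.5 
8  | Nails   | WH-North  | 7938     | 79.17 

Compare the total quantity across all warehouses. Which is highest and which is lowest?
SELECT warehouse, SUM(quantity)
FROM inventory
GROUP BY warehouse
ORDER BY SUM(quantity)

All groups:
  WH-B: 5500
  WH-East: 6199
  WH-C: 8037
  WH-North: 16523

Highest: WH-North (16523)
Lowest: WH-B (5500)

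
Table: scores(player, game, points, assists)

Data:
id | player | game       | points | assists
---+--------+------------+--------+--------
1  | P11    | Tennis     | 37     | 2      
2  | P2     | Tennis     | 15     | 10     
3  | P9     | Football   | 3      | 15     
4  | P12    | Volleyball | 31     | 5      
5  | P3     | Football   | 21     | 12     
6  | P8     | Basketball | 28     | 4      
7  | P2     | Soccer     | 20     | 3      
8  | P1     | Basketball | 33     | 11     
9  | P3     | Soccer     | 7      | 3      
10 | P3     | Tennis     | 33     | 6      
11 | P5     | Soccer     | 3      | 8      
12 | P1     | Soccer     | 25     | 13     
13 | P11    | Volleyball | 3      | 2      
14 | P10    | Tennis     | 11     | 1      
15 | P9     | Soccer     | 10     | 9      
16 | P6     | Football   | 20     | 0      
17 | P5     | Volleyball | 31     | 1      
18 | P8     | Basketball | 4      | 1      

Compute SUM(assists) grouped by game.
SELECT game, SUM(assists) as result
FROM scores
GROUP BY game

Result:
  Basketball: 16
  Football: 27
  Soccer: 36
  Tennis: 19
  Volleyball: 8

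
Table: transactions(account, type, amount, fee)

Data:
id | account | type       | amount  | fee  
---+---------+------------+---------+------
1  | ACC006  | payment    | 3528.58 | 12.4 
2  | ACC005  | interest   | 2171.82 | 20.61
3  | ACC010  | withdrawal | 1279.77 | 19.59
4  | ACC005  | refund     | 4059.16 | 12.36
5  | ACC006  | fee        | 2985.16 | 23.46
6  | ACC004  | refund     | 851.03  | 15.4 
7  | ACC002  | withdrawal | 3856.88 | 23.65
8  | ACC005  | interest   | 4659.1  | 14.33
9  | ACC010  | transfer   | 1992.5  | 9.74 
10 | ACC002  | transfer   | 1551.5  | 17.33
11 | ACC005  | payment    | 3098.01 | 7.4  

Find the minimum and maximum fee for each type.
SELECT type, MIN(fee), MAX(fee)
FROM transactions
GROUP BY type

Result:
  fee: min=23.46, max=23.46
  interest: min=14.33, max=20.61
  payment: min=7.40, max=12.40
  refund: min=12.36, max=15.40
  transfer: min=9.74, max=17.33
  withdrawal: min=19.59, max=23.65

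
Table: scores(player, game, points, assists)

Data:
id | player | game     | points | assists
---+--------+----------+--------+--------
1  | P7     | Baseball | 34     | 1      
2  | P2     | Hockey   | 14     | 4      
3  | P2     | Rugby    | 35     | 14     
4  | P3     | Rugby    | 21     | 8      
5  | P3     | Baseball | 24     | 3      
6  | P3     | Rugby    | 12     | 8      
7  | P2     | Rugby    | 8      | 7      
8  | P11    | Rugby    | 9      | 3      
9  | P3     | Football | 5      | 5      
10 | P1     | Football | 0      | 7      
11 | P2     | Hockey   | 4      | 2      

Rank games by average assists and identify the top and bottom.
SELECT game, AVG(assists)
FROM scores
GROUP BY game
ORDER BY AVG(assists)

All groups:
  Baseball: 2.00
  Hockey: 3.00
  Football: 6.00
  Rugby: 8.00

Highest: Rugby (8.00)
Lowest: Baseball (2.00)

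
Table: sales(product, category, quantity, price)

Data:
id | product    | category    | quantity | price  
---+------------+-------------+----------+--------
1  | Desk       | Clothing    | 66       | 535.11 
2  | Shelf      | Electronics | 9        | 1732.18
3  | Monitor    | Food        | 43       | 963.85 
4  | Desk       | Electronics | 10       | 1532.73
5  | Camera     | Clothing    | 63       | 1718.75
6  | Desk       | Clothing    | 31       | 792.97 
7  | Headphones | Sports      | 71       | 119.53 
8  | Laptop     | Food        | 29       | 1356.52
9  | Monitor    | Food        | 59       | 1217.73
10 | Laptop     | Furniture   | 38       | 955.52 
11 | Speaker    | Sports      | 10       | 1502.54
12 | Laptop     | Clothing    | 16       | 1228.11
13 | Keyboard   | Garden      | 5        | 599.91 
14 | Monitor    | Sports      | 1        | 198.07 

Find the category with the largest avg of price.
SELECT category, AVG(price) as val
FROM sales
GROUP BY category
ORDER BY val DESC
LIMIT 1

Result: Electronics with avg(price) = 1632.46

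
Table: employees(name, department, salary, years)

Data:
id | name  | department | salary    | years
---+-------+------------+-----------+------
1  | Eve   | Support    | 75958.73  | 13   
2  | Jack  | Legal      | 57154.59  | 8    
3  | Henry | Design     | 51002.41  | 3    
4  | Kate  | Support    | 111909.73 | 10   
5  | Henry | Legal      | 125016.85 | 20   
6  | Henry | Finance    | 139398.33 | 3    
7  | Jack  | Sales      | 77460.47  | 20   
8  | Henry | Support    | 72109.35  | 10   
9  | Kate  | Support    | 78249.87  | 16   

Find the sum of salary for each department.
SELECT department, SUM(salary) as result
FROM employees
GROUP BY department

Result:
  Design: 51002.41
  Finance: 139398.33
  Legal: 182171.44
  Sales: 77460.47
  Support: 338227.68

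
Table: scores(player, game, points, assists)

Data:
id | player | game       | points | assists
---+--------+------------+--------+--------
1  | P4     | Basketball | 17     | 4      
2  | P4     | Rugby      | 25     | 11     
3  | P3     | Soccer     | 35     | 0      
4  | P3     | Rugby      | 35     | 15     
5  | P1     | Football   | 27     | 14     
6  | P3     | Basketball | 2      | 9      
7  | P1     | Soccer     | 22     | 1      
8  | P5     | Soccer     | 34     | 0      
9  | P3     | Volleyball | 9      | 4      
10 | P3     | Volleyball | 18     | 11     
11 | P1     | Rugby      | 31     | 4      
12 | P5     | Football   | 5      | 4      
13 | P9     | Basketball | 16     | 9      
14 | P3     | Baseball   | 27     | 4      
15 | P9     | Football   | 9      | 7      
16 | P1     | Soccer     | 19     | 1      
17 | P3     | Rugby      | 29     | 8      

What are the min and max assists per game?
SELECT game, MIN(assists), MAX(assists)
FROM scores
GROUP BY game

Result:
  Baseball: min=4, max=4
  Basketball: min=4, max=9
  Football: min=4, max=14
  Rugby: min=4, max=15
  Soccer: min=0, max=1
  Volleyball: min=4, max=11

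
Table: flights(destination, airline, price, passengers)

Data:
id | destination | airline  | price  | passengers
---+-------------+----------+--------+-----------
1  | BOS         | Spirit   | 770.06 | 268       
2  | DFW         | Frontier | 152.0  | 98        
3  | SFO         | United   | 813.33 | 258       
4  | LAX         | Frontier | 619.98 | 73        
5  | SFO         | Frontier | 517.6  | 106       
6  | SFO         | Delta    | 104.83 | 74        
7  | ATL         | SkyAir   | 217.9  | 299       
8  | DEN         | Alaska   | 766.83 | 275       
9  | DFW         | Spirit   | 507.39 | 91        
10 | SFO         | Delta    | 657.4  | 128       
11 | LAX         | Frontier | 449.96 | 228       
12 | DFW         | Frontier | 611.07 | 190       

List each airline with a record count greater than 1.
SELECT airline, COUNT(*) as cnt
FROM flights
GROUP BY airline
HAVING COUNT(*) > 1

Result:
  Delta: 2
  Frontier: 5
  Spirit: 2

Note: HAVING filters groups after aggregation, WHERE filters rows before.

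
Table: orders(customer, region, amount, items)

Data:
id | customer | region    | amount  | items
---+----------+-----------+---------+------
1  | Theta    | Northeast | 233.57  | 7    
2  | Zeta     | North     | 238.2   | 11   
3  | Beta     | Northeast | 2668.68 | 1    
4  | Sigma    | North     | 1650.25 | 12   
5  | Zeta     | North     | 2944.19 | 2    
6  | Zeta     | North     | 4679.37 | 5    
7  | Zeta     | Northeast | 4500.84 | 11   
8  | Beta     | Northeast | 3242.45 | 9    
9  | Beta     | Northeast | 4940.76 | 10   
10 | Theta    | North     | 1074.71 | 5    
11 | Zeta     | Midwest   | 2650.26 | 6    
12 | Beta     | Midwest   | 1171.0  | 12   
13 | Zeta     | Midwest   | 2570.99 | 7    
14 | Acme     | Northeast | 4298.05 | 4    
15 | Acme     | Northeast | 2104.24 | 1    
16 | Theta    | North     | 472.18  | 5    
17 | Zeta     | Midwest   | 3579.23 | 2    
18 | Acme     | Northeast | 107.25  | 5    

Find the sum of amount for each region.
SELECT region, SUM(amount) as result
FROM orders
GROUP BY region

Result:
  Midwest: 9971.48
  North: 11058.90
  Northeast: 22095.84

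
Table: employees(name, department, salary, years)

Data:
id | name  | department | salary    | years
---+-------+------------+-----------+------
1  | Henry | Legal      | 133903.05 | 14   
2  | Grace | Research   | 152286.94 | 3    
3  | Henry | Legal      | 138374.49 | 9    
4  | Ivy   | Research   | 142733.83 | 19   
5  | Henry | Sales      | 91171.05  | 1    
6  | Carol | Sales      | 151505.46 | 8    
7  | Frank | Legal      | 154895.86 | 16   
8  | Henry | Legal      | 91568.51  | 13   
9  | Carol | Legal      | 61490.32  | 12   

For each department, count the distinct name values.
SELECT department, COUNT(DISTINCT name)
FROM employees
GROUP BY department

Result:
  Legal: 3 distinct
  Research: 2 distinct
  Sales: 2 distinct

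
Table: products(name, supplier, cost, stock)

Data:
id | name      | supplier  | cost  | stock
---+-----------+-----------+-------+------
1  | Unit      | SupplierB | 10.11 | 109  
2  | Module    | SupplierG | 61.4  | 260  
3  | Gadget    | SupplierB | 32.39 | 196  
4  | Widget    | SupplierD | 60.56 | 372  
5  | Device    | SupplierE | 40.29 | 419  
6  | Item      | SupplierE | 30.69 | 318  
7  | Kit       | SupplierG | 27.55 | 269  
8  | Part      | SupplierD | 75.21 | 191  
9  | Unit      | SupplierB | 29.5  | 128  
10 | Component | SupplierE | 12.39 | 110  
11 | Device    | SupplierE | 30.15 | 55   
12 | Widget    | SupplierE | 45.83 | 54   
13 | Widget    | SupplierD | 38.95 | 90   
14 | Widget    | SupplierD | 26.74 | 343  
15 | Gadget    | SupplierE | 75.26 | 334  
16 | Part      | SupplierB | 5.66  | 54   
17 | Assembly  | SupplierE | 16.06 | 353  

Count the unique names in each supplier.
SELECT supplier, COUNT(DISTINCT name)
FROM products
GROUP BY supplier

Result:
  SupplierB: 3 distinct
  SupplierD: 2 distinct
  SupplierE: 6 distinct
  SupplierG: 2 distinct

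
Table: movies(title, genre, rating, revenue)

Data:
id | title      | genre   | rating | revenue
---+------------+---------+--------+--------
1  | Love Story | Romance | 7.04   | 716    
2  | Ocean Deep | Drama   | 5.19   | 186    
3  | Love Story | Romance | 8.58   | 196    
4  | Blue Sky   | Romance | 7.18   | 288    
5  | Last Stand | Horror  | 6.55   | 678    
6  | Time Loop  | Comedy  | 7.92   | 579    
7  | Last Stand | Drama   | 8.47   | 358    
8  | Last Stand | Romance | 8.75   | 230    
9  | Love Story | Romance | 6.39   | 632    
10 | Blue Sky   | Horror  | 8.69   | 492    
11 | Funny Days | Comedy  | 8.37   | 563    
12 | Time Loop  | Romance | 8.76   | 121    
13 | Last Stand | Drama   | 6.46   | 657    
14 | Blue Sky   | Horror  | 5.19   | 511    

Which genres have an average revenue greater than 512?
SELECT genre, AVG(revenue)
FROM movies
GROUP BY genre
HAVING AVG(revenue) > 512

Result:
  Comedy: avg=571.00
  Horror: avg=560.33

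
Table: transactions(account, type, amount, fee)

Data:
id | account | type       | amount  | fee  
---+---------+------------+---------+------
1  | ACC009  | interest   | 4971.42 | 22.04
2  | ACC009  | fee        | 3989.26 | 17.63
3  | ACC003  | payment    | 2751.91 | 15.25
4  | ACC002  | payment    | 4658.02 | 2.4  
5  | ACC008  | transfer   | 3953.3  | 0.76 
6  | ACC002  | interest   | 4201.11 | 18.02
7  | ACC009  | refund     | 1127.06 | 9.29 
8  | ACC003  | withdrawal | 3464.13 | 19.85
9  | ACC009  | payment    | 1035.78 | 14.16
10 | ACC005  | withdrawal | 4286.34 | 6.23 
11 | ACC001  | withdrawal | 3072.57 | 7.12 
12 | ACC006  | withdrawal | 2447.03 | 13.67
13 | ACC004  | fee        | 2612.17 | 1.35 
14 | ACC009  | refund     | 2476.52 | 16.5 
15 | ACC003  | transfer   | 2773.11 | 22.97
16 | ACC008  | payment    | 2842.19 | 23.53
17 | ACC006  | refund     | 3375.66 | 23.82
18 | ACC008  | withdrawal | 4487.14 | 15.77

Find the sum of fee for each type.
SELECT type, SUM(fee) as result
FROM transactions
GROUP BY type

Result:
  fee: 18.98
  interest: 40.06
  payment: 55.34
  refund: 49.61
  transfer: 23.73
  withdrawal: 62.64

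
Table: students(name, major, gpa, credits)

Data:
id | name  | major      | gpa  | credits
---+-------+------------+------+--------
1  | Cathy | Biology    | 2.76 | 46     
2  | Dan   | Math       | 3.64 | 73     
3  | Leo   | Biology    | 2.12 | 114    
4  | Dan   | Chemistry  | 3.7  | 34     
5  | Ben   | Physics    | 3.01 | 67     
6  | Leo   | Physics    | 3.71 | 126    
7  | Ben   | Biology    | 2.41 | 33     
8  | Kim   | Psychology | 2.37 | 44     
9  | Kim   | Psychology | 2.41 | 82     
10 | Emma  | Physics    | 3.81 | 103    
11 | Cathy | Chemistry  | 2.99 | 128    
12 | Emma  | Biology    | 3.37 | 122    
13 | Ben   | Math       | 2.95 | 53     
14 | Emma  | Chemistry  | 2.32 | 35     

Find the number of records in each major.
SELECT major, COUNT(*) as count
FROM students
GROUP BY major

Result:
  Biology: 4
  Chemistry: 3
  Math: 2
  Physics: 3
  Psychology: 2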